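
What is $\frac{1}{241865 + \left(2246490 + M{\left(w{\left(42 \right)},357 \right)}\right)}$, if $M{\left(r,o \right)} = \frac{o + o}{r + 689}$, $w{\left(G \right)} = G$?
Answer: $\frac{43}{106999307} \approx 4.0187 \cdot 10^{-7}$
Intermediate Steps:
$M{\left(r,o \right)} = \frac{2 o}{689 + r}$
$\frac{1}{241865 + \left(2246490 + M{\left(w{\left(42 \right)},357 \right)}\right)} = \frac{1}{241865 + \left(2246490 + 2 \cdot 357 \frac{1}{689 + 42}\right)} = \frac{1}{241865 + \left(2246490 + 2 \cdot 357 \cdot \frac{1}{731}\right)} = \frac{1}{241865 + \left(2246490 + \frac{42}{43}\right)} = \frac{1}{241865 + \frac{96599112}{43}} = \frac{1}{\frac{106999307}{43}} = \frac{43}{106999307}$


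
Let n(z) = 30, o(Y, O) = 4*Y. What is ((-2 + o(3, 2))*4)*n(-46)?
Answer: 1200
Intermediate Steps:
((-2 + o(3, 2))*4)*n(-46) = ((-2 + 4*3)*4)*30 = ((-2 + 12)*4)*30 = (10*4)*30 = 40*30 = 1200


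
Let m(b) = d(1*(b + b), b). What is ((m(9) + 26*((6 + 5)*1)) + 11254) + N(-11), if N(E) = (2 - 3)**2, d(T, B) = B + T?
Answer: 11568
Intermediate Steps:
m(b) = 3*b (m(b) = b + 1*(b + b) = b + 1*(2*b) = b + 2*b = 3*b)
N(E) = 1 (N(E) = (-1)**2 = 1)
((m(9) + 26*((6 + 5)*1)) + 11254) + N(-11) = ((3*9 + 26*((6 + 5)*1)) + 11254) + 1 = ((27 + 26*(11*1)) + 11254) + 1 = ((27 + 26*11) + 11254) + 1 = ((27 + 286) + 11254) + 1 = (313 + 11254) + 1 = 11567 + 1 = 11568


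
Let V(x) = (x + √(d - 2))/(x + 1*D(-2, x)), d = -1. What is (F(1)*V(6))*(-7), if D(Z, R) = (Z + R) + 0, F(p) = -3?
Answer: 63/5 + 21*I*√3/10 ≈ 12.6 + 3.6373*I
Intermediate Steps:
D(Z, R) = R + Z (D(Z, R) = (R + Z) + 0 = R + Z)
V(x) = (x + I*√3)/(-2 + 2*x) (V(x) = (x + √(-1 - 2))/(x + 1*(x - 2)) = (x + √(-3))/(x + 1*(-2 + x)) = (x + I*√3)/(x + (-2 + x)) = (x + I*√3)/(-2 + 2*x))
(F(1)*V(6))*(-7) = -3*(6 + I*√3)/(2*(-1 + 6))*(-7) = -3*(6 + I*√3)/(2*5)*(-7) = -3*(⅗ + I*√3/10)*(-7) = (-9/5 - 3*I*√3/10)*(-7) = 63/5 + 21*I*√3/10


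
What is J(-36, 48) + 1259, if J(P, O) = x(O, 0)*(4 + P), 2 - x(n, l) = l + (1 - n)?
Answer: -309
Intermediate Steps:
x(n, l) = 1 + n - l (x(n, l) = 2 - (l + (1 - n)) = 2 - (1 + l - n) = 2 + (-1 + n - l) = 1 + n - l)
J(P, O) = (1 + O)*(4 + P) (J(P, O) = (1 + O - 1*0)*(4 + P) = (1 + O + 0)*(4 + P) = (1 + O)*(4 + P))
J(-36, 48) + 1259 = (1 + 48)*(4 - 36) + 1259 = 49*(-32) + 1259 = -1568 + 1259 = -309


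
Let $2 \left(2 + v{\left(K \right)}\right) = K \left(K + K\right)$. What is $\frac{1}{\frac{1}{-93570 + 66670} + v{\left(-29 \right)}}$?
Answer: $\frac{26900}{22569099} \approx 0.0011919$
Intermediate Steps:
$v{\left(K \right)} = -2 + K^{2}$ ($v{\left(K \right)} = -2 + \frac{K \left(K + K\right)}{2} = -2 + \frac{K 2 K}{2} = -2 + \frac{2 K^{2}}{2} = -2 + K^{2}$)
$\frac{1}{\frac{1}{-93570 + 66670} + v{\left(-29 \right)}} = \frac{1}{\frac{1}{-93570 + 66670} - \left(2 - \left(-29\right)^{2}\right)} = \frac{1}{\frac{1}{-26900} + \left(-2 + 841\right)} = \frac{1}{- \frac{1}{26900} + 839} = \frac{1}{\frac{22569099}{26900}} = \frac{26900}{22569099}$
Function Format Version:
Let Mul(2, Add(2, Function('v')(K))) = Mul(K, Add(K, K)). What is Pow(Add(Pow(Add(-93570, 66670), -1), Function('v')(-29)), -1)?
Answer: Rational(26900, 22569099) ≈ 0.0011919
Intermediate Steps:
Function('v')(K) = Add(-2, Pow(K, 2)) (Function('v')(K) = Add(-2, Mul(Rational(1, 2), Mul(K, Add(K, K)))) = Add(-2, Mul(Rational(1, 2), Mul(K, Mul(2, K)))) = Add(-2, Mul(Rational(1, 2), Mul(2, Pow(K, 2)))) = Add(-2, Pow(K, 2)))
Pow(Add(Pow(Add(-93570, 66670), -1), Function('v')(-29)), -1) = Pow(Add(Pow(Add(-93570, 66670), -1), Add(-2, Pow(-29, 2))), -1) = Pow(Add(Pow(-26900, -1), Add(-2, 841)), -1) = Pow(Add(Rational(-1, 26900), 839), -1) = Pow(Rational(22569099, 26900), -1) = Rational(26900, 22569099)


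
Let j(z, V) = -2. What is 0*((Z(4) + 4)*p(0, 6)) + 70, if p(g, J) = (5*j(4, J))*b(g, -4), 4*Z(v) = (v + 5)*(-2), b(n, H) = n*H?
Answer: 70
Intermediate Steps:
b(n, H) = H*n
Z(v) = -5/2 - v/2 (Z(v) = ((v + 5)*(-2))/4 = ((5 + v)*(-2))/4 = (-10 - 2*v)/4 = -5/2 - v/2)
p(g, J) = 40*g (p(g, J) = (5*(-2))*(-4*g) = -(-40)*g = 40*g)
0*((Z(4) + 4)*p(0, 6)) + 70 = 0*(((-5/2 - 1/2*4) + 4)*(40*0)) + 70 = 0*(((-5/2 - 2) + 4)*0) + 70 = 0*((-9/2 + 4)*0) + 70 = 0*(-1/2*0) + 70 = 0*0 + 70 = 0 + 70 = 70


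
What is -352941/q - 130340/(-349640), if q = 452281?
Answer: -3222599285/7906776442 ≈ -0.40757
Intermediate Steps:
-352941/q - 130340/(-349640) = -352941/452281 - 130340/(-349640) = -352941*1/452281 - 130340*(-1/349640) = -352941/452281 + 6517/17482 = -3222599285/7906776442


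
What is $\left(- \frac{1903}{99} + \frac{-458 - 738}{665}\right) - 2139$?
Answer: $- \frac{12927724}{5985} \approx -2160.0$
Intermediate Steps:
$\left(- \frac{1903}{99} + \frac{-458 - 738}{665}\right) - 2139 = \left(\left(-1903\right) \frac{1}{99} - \frac{1196}{665}\right) - 2139 = \left(- \frac{173}{9} - \frac{1196}{665}\right) - 2139 = - \frac{125809}{5985} - 2139 = - \frac{12927724}{5985}$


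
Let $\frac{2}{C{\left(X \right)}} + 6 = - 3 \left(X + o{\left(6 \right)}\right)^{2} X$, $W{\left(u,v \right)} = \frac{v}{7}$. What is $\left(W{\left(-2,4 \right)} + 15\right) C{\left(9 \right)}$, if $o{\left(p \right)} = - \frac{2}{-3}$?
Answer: $- \frac{218}{17703} \approx -0.012314$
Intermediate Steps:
$o{\left(p \right)} = \frac{2}{3}$ ($o{\left(p \right)} = \left(-2\right) \left(- \frac{1}{3}\right) = \frac{2}{3}$)
$W{\left(u,v \right)} = \frac{v}{7}$ ($W{\left(u,v \right)} = v \frac{1}{7} = \frac{v}{7}$)
$C{\left(X \right)} = \frac{2}{-6 - 3 X \left(\frac{2}{3} + X\right)^{2}}$ ($C{\left(X \right)} = \frac{2}{-6 + - 3 \left(X + \frac{2}{3}\right)^{2} X} = \frac{2}{-6 + - 3 \left(\frac{2}{3} + X\right)^{2} X} = \frac{2}{-6 - 3 X \left(\frac{2}{3} + X\right)^{2}}$)
$\left(W{\left(-2,4 \right)} + 15\right) C{\left(9 \right)} = \left(\frac{1}{7} \cdot 4 + 15\right) \left(- \frac{6}{18 + 9 \left(2 + 3 \cdot 9\right)^{2}}\right) = \left(\frac{4}{7} + 15\right) \left(- \frac{6}{18 + 9 \left(2 + 27\right)^{2}}\right) = \frac{109 \left(- \frac{6}{18 + 9 \cdot 29^{2}}\right)}{7} = \frac{109 \left(- \frac{6}{18 + 9 \cdot 841}\right)}{7} = \frac{109 \left(- \frac{6}{18 + 7569}\right)}{7} = \frac{109 \left(- \frac{6}{7587}\right)}{7} = \frac{109 \left(\left(-6\right) \frac{1}{7587}\right)}{7} = \frac{109}{7} \left(- \frac{2}{2529}\right) = - \frac{218}{17703}$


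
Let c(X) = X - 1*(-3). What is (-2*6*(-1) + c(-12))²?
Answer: 9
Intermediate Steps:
c(X) = 3 + X (c(X) = X + 3 = 3 + X)
(-2*6*(-1) + c(-12))² = (-2*6*(-1) + (3 - 12))² = (-12*(-1) - 9)² = (12 - 9)² = 3² = 9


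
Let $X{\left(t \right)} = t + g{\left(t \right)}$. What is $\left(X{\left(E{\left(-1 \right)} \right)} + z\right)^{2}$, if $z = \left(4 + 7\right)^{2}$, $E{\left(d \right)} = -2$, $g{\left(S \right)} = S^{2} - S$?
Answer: $15625$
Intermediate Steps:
$X{\left(t \right)} = t + t \left(-1 + t\right)$
$z = 121$ ($z = 11^{2} = 121$)
$\left(X{\left(E{\left(-1 \right)} \right)} + z\right)^{2} = \left(\left(-2\right)^{2} + 121\right)^{2} = \left(4 + 121\right)^{2} = 125^{2} = 15625$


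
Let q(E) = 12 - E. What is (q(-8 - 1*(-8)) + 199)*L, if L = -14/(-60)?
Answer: 1477/30 ≈ 49.233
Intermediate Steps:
L = 7/30 (L = -14*(-1/60) = 7/30 ≈ 0.23333)
(q(-8 - 1*(-8)) + 199)*L = ((12 - (-8 - 1*(-8))) + 199)*(7/30) = ((12 - (-8 + 8)) + 199)*(7/30) = ((12 - 1*0) + 199)*(7/30) = ((12 + 0) + 199)*(7/30) = (12 + 199)*(7/30) = 211*(7/30) = 1477/30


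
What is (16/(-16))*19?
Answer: -19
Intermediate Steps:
(16/(-16))*19 = (16*(-1/16))*19 = -1*19 = -19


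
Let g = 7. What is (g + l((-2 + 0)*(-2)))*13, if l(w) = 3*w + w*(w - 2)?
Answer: 351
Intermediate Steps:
l(w) = 3*w + w*(-2 + w)
(g + l((-2 + 0)*(-2)))*13 = (7 + ((-2 + 0)*(-2))*(1 + (-2 + 0)*(-2)))*13 = (7 + (-2*(-2))*(1 - 2*(-2)))*13 = (7 + 4*(1 + 4))*13 = (7 + 4*5)*13 = (7 + 20)*13 = 27*13 = 351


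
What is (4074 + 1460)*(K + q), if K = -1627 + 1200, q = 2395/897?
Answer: -2106373216/897 ≈ -2.3482e+6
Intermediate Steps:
q = 2395/897 (q = 2395*(1/897) = 2395/897 ≈ 2.6700)
K = -427
(4074 + 1460)*(K + q) = (4074 + 1460)*(-427 + 2395/897) = 5534*(-380624/897) = -2106373216/897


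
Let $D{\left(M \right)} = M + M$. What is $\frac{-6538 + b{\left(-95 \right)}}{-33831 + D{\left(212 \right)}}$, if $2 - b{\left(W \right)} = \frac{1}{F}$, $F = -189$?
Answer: $\frac{1235303}{6313923} \approx 0.19565$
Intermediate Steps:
$D{\left(M \right)} = 2 M$
$b{\left(W \right)} = \frac{379}{189}$ ($b{\left(W \right)} = 2 - \frac{1}{-189} = 2 - - \frac{1}{189} = 2 + \frac{1}{189} = \frac{379}{189}$)
$\frac{-6538 + b{\left(-95 \right)}}{-33831 + D{\left(212 \right)}} = \frac{-6538 + \frac{379}{189}}{-33831 + 2 \cdot 212} = - \frac{1235303}{189 \left(-33831 + 424\right)} = - \frac{1235303}{189 \left(-33407\right)} = \left(- \frac{1235303}{189}\right) \left(- \frac{1}{33407}\right) = \frac{1235303}{6313923}$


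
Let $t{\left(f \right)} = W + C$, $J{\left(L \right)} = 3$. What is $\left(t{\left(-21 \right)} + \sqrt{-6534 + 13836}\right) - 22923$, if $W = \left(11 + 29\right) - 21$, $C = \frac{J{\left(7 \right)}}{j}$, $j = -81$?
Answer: $- \frac{618409}{27} + \sqrt{7302} \approx -22819.0$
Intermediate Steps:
$C = - \frac{1}{27}$ ($C = \frac{3}{-81} = 3 \left(- \frac{1}{81}\right) = - \frac{1}{27} \approx -0.037037$)
$W = 19$ ($W = 40 - 21 = 19$)
$t{\left(f \right)} = \frac{512}{27}$ ($t{\left(f \right)} = 19 - \frac{1}{27} = \frac{512}{27}$)
$\left(t{\left(-21 \right)} + \sqrt{-6534 + 13836}\right) - 22923 = \left(\frac{512}{27} + \sqrt{-6534 + 13836}\right) - 22923 = \left(\frac{512}{27} + \sqrt{7302}\right) - 22923 = - \frac{618409}{27} + \sqrt{7302}$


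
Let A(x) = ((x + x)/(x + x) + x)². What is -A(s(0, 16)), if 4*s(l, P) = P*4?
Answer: -289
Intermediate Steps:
s(l, P) = P (s(l, P) = (P*4)/4 = (4*P)/4 = P)
A(x) = (1 + x)² (A(x) = ((2*x)/((2*x)) + x)² = ((2*x)*(1/(2*x)) + x)² = (1 + x)²)
-A(s(0, 16)) = -(1 + 16)² = -1*17² = -1*289 = -289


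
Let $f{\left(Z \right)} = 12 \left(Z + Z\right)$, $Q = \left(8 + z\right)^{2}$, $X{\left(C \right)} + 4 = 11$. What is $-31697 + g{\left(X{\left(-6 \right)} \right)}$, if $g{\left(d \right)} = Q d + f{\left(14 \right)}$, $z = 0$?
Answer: $-30913$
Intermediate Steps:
$X{\left(C \right)} = 7$ ($X{\left(C \right)} = -4 + 11 = 7$)
$Q = 64$ ($Q = \left(8 + 0\right)^{2} = 8^{2} = 64$)
$f{\left(Z \right)} = 24 Z$ ($f{\left(Z \right)} = 12 \cdot 2 Z = 24 Z$)
$g{\left(d \right)} = 336 + 64 d$ ($g{\left(d \right)} = 64 d + 24 \cdot 14 = 64 d + 336 = 336 + 64 d$)
$-31697 + g{\left(X{\left(-6 \right)} \right)} = -31697 + \left(336 + 64 \cdot 7\right) = -31697 + \left(336 + 448\right) = -31697 + 784 = -30913$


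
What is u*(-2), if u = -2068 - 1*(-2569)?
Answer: -1002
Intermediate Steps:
u = 501 (u = -2068 + 2569 = 501)
u*(-2) = 501*(-2) = -1002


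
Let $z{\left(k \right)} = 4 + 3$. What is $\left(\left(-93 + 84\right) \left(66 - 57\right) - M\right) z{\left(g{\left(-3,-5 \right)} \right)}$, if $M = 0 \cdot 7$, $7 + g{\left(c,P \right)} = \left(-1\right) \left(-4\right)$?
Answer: $-567$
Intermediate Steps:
$g{\left(c,P \right)} = -3$ ($g{\left(c,P \right)} = -7 - -4 = -7 + 4 = -3$)
$M = 0$
$z{\left(k \right)} = 7$
$\left(\left(-93 + 84\right) \left(66 - 57\right) - M\right) z{\left(g{\left(-3,-5 \right)} \right)} = \left(\left(-93 + 84\right) \left(66 - 57\right) - 0\right) 7 = \left(\left(-9\right) 9 + 0\right) 7 = \left(-81 + 0\right) 7 = \left(-81\right) 7 = -567$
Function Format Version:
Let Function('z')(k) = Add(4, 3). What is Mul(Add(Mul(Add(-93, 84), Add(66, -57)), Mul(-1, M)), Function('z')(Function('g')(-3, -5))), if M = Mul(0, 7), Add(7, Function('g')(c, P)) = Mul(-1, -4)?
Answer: -567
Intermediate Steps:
Function('g')(c, P) = -3 (Function('g')(c, P) = Add(-7, Mul(-1, -4)) = Add(-7, 4) = -3)
M = 0
Function('z')(k) = 7
Mul(Add(Mul(Add(-93, 84), Add(66, -57)), Mul(-1, M)), Function('z')(Function('g')(-3, -5))) = Mul(Add(Mul(Add(-93, 84), Add(66, -57)), Mul(-1, 0)), 7) = Mul(Add(Mul(-9, 9), 0), 7) = Mul(Add(-81, 0), 7) = Mul(-81, 7) = -567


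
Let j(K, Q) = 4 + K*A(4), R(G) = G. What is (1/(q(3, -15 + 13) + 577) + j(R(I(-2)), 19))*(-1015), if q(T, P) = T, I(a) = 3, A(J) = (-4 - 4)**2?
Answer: -795767/4 ≈ -1.9894e+5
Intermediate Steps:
A(J) = 64 (A(J) = (-8)**2 = 64)
j(K, Q) = 4 + 64*K (j(K, Q) = 4 + K*64 = 4 + 64*K)
(1/(q(3, -15 + 13) + 577) + j(R(I(-2)), 19))*(-1015) = (1/(3 + 577) + (4 + 64*3))*(-1015) = (1/580 + (4 + 192))*(-1015) = (1/580 + 196)*(-1015) = (113681/580)*(-1015) = -795767/4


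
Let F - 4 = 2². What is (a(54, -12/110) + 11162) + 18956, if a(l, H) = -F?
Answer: 30110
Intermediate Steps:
F = 8 (F = 4 + 2² = 4 + 4 = 8)
a(l, H) = -8 (a(l, H) = -1*8 = -8)
(a(54, -12/110) + 11162) + 18956 = (-8 + 11162) + 18956 = 11154 + 18956 = 30110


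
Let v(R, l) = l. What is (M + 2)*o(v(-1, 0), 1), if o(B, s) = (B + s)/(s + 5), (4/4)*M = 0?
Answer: ⅓ ≈ 0.33333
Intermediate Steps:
M = 0
o(B, s) = (B + s)/(5 + s)
(M + 2)*o(v(-1, 0), 1) = (0 + 2)*((0 + 1)/(5 + 1)) = 2*(1/6) = 2*((⅙)*1) = 2*(⅙) = ⅓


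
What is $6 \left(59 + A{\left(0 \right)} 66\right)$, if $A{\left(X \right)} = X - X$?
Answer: $354$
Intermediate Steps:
$A{\left(X \right)} = 0$
$6 \left(59 + A{\left(0 \right)} 66\right) = 6 \left(59 + 0 \cdot 66\right) = 6 \left(59 + 0\right) = 6 \cdot 59 = 354$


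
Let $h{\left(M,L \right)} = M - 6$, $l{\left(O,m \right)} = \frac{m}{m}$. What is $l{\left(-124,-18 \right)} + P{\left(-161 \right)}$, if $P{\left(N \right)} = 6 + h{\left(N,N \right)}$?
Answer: $-160$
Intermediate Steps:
$l{\left(O,m \right)} = 1$
$h{\left(M,L \right)} = -6 + M$ ($h{\left(M,L \right)} = M - 6 = -6 + M$)
$P{\left(N \right)} = N$ ($P{\left(N \right)} = 6 + \left(-6 + N\right) = N$)
$l{\left(-124,-18 \right)} + P{\left(-161 \right)} = 1 - 161 = -160$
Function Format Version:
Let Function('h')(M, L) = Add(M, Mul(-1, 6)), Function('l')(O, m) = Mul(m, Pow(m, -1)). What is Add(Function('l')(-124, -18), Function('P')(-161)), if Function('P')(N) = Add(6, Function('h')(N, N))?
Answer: -160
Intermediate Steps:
Function('l')(O, m) = 1
Function('h')(M, L) = Add(-6, M) (Function('h')(M, L) = Add(M, -6) = Add(-6, M))
Function('P')(N) = N (Function('P')(N) = Add(6, Add(-6, N)) = N)
Add(Function('l')(-124, -18), Function('P')(-161)) = Add(1, -161) = -160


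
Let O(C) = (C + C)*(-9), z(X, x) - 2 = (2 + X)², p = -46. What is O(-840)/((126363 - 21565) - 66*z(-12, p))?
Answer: 7560/49033 ≈ 0.15418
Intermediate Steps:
z(X, x) = 2 + (2 + X)²
O(C) = -18*C (O(C) = (2*C)*(-9) = -18*C)
O(-840)/((126363 - 21565) - 66*z(-12, p)) = (-18*(-840))/((126363 - 21565) - 66*(2 + (2 - 12)²)) = 15120/(104798 - 66*(2 + (-10)²)) = 15120/(104798 - 66*(2 + 100)) = 15120/(104798 - 66*102) = 15120/(104798 - 6732) = 15120/98066 = 15120*(1/98066) = 7560/49033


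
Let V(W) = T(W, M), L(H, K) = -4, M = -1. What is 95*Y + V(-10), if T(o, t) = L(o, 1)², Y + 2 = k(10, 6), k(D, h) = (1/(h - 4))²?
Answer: -601/4 ≈ -150.25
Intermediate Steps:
k(D, h) = (-4 + h)⁻² (k(D, h) = (1/(-4 + h))² = (-4 + h)⁻²)
Y = -7/4 (Y = -2 + (-4 + 6)⁻² = -2 + 2⁻² = -2 + ¼ = -7/4 ≈ -1.7500)
T(o, t) = 16 (T(o, t) = (-4)² = 16)
V(W) = 16
95*Y + V(-10) = 95*(-7/4) + 16 = -665/4 + 16 = -601/4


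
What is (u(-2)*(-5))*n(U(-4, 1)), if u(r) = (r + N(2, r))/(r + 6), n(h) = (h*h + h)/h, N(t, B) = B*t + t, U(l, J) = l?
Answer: -15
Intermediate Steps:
N(t, B) = t + B*t
n(h) = (h + h²)/h (n(h) = (h² + h)/h = (h + h²)/h)
u(r) = (2 + 3*r)/(6 + r) (u(r) = (r + 2*(1 + r))/(r + 6) = (r + (2 + 2*r))/(6 + r) = (2 + 3*r)/(6 + r))
(u(-2)*(-5))*n(U(-4, 1)) = (((2 + 3*(-2))/(6 - 2))*(-5))*(1 - 4) = (((2 - 6)/4)*(-5))*(-3) = (((¼)*(-4))*(-5))*(-3) = -1*(-5)*(-3) = 5*(-3) = -15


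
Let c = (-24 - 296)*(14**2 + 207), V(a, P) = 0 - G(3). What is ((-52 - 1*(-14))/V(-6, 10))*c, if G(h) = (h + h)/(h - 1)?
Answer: -4900480/3 ≈ -1.6335e+6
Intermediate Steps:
G(h) = 2*h/(-1 + h) (G(h) = (2*h)/(-1 + h) = 2*h/(-1 + h))
V(a, P) = -3 (V(a, P) = 0 - 2*3/(-1 + 3) = 0 - 2*3/2 = 0 - 1*3 = 0 - 3 = -3)
c = -128960 (c = -320*(196 + 207) = -320*403 = -128960)
((-52 - 1*(-14))/V(-6, 10))*c = ((-52 - 1*(-14))/(-3))*(-128960) = ((-52 + 14)*(-1/3))*(-128960) = -38*(-1/3)*(-128960) = (38/3)*(-128960) = -4900480/3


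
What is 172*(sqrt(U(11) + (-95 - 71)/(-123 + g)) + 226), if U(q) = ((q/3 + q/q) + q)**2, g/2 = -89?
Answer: 38872 + 4*sqrt(200587303)/21 ≈ 41570.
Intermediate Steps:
g = -178 (g = 2*(-89) = -178)
U(q) = (1 + 4*q/3)**2 (U(q) = ((q*(1/3) + 1) + q)**2 = ((q/3 + 1) + q)**2 = ((1 + q/3) + q)**2 = (1 + 4*q/3)**2)
172*(sqrt(U(11) + (-95 - 71)/(-123 + g)) + 226) = 172*(sqrt((3 + 4*11)**2/9 + (-95 - 71)/(-123 - 178)) + 226) = 172*(sqrt((3 + 44)**2/9 - 166/(-301)) + 226) = 172*(sqrt((1/9)*47**2 - 166*(-1/301)) + 226) = 172*(sqrt((1/9)*2209 + 166/301) + 226) = 172*(sqrt(2209/9 + 166/301) + 226) = 172*(sqrt(666403/2709) + 226) = 172*(sqrt(200587303)/903 + 226) = 172*(226 + sqrt(200587303)/903) = 38872 + 4*sqrt(200587303)/21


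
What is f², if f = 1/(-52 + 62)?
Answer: 1/100 ≈ 0.010000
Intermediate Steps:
f = ⅒ (f = 1/10 = ⅒ ≈ 0.10000)
f² = (⅒)² = 1/100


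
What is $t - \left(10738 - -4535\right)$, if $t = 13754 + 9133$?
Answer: $7614$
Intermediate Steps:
$t = 22887$
$t - \left(10738 - -4535\right) = 22887 - \left(10738 - -4535\right) = 22887 - \left(10738 + 4535\right) = 22887 - 15273 = 7614$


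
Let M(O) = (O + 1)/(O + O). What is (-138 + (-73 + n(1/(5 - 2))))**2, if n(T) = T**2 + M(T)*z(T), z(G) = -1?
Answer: 3671056/81 ≈ 45322.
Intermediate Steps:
M(O) = (1 + O)/(2*O) (M(O) = (1 + O)/((2*O)) = (1 + O)*(1/(2*O)) = (1 + O)/(2*O))
n(T) = T**2 - (1 + T)/(2*T) (n(T) = T**2 + ((1 + T)/(2*T))*(-1) = T**2 - (1 + T)/(2*T))
(-138 + (-73 + n(1/(5 - 2))))**2 = (-138 + (-73 + (-1 - 1/(5 - 2) + 2*(1/(5 - 2))**3)/(2*(1/(5 - 2)))))**2 = (-138 + (-73 + (-1 - 1/3 + 2*(1/3)**3)/(2*(1/3))))**2 = (-138 + (-73 + (-1 - 1*1/3 + 2*(1/3)**3)/(2*(1/3))))**2 = (-138 + (-73 + (1/2)*3*(-1 - 1/3 + 2*(1/27))))**2 = (-138 + (-73 + (1/2)*3*(-1 - 1/3 + 2/27)))**2 = (-138 + (-73 + (1/2)*3*(-34/27)))**2 = (-138 + (-73 - 17/9))**2 = (-138 - 674/9)**2 = (-1916/9)**2 = 3671056/81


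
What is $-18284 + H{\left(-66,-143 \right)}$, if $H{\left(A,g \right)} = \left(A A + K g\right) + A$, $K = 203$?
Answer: $-43023$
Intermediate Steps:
$H{\left(A,g \right)} = A + A^{2} + 203 g$ ($H{\left(A,g \right)} = \left(A A + 203 g\right) + A = \left(A^{2} + 203 g\right) + A = A + A^{2} + 203 g$)
$-18284 + H{\left(-66,-143 \right)} = -18284 + \left(-66 + \left(-66\right)^{2} + 203 \left(-143\right)\right) = -18284 - 24739 = -43023$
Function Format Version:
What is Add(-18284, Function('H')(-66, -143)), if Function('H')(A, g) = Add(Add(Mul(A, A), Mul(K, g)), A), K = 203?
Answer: -43023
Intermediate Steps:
Function('H')(A, g) = Add(A, Pow(A, 2), Mul(203, g)) (Function('H')(A, g) = Add(Add(Mul(A, A), Mul(203, g)), A) = Add(Add(Pow(A, 2), Mul(203, g)), A) = Add(A, Pow(A, 2), Mul(203, g)))
Add(-18284, Function('H')(-66, -143)) = Add(-18284, Add(-66, Pow(-66, 2), Mul(203, -143))) = Add(-18284, Add(-66, 4356, -29029)) = Add(-18284, -24739) = -43023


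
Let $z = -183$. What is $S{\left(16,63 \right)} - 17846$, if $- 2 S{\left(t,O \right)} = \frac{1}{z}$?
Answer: $- \frac{6531635}{366} \approx -17846.0$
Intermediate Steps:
$S{\left(t,O \right)} = \frac{1}{366}$ ($S{\left(t,O \right)} = - \frac{1}{2 \left(-183\right)} = \left(- \frac{1}{2}\right) \left(- \frac{1}{183}\right) = \frac{1}{366}$)
$S{\left(16,63 \right)} - 17846 = \frac{1}{366} - 17846 = - \frac{6531635}{366}$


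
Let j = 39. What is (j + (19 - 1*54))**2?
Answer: 16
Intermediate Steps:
(j + (19 - 1*54))**2 = (39 + (19 - 1*54))**2 = (39 + (19 - 54))**2 = (39 - 35)**2 = 4**2 = 16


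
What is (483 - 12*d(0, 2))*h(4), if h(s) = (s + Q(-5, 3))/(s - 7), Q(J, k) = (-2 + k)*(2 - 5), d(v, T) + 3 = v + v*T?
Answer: -173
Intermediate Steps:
d(v, T) = -3 + v + T*v (d(v, T) = -3 + (v + v*T) = -3 + (v + T*v) = -3 + v + T*v)
Q(J, k) = 6 - 3*k (Q(J, k) = (-2 + k)*(-3) = 6 - 3*k)
h(s) = (-3 + s)/(-7 + s) (h(s) = (s + (6 - 3*3))/(s - 7) = (s + (6 - 9))/(-7 + s) = (s - 3)/(-7 + s) = (-3 + s)/(-7 + s))
(483 - 12*d(0, 2))*h(4) = (483 - 12*(-3 + 0 + 2*0))*((-3 + 4)/(-7 + 4)) = (483 - 12*(-3 + 0 + 0))*(1/(-3)) = (483 - 12*(-3))*(-⅓*1) = (483 + 36)*(-⅓) = 519*(-⅓) = -173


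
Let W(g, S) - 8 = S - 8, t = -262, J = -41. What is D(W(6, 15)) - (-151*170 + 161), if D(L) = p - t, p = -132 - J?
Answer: 25680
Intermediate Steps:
W(g, S) = S (W(g, S) = 8 + (S - 8) = 8 + (-8 + S) = S)
p = -91 (p = -132 - 1*(-41) = -132 + 41 = -91)
D(L) = 171 (D(L) = -91 - 1*(-262) = -91 + 262 = 171)
D(W(6, 15)) - (-151*170 + 161) = 171 - (-151*170 + 161) = 171 - (-25670 + 161) = 171 - 1*(-25509) = 171 + 25509 = 25680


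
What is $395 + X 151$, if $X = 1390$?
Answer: $210285$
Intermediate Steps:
$395 + X 151 = 395 + 1390 \cdot 151 = 395 + 209890 = 210285$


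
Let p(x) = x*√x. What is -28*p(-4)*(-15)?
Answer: -3360*I ≈ -3360.0*I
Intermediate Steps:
p(x) = x^(3/2)
-28*p(-4)*(-15) = -(-224)*I*(-15) = (224*I)*(-15) = -3360*I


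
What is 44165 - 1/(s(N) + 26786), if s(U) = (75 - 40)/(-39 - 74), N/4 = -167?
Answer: 133677871082/3026783 ≈ 44165.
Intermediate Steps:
N = -668 (N = 4*(-167) = -668)
s(U) = -35/113 (s(U) = 35/(-113) = 35*(-1/113) = -35/113)
44165 - 1/(s(N) + 26786) = 44165 - 1/(-35/113 + 26786) = 44165 - 1/3026783/113 = 44165 - 1*113/3026783 = 44165 - 113/3026783 = 133677871082/3026783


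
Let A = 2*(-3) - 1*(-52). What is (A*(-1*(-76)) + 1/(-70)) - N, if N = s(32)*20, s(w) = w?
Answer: 199919/70 ≈ 2856.0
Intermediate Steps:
A = 46 (A = -6 + 52 = 46)
N = 640 (N = 32*20 = 640)
(A*(-1*(-76)) + 1/(-70)) - N = (46*(-1*(-76)) + 1/(-70)) - 1*640 = (46*76 - 1/70) - 640 = (3496 - 1/70) - 640 = 244719/70 - 640 = 199919/70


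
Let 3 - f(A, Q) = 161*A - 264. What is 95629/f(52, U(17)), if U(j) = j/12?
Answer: -95629/8105 ≈ -11.799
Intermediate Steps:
U(j) = j/12 (U(j) = j*(1/12) = j/12)
f(A, Q) = 267 - 161*A (f(A, Q) = 3 - (161*A - 264) = 3 - (-264 + 161*A) = 3 + (264 - 161*A) = 267 - 161*A)
95629/f(52, U(17)) = 95629/(267 - 161*52) = 95629/(267 - 8372) = 95629/(-8105) = 95629*(-1/8105) = -95629/8105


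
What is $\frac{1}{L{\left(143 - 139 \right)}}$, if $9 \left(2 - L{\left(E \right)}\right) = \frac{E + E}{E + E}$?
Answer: $\frac{9}{17} \approx 0.52941$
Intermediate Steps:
$L{\left(E \right)} = \frac{17}{9}$ ($L{\left(E \right)} = 2 - \frac{\left(E + E\right) \frac{1}{E + E}}{9} = 2 - \frac{2 E \frac{1}{2 E}}{9} = 2 - \frac{1}{9} = \frac{17}{9}$)
$\frac{1}{L{\left(143 - 139 \right)}} = \frac{1}{\frac{17}{9}} = \frac{9}{17}$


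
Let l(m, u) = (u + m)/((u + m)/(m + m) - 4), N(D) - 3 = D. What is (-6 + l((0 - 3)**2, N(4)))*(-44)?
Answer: 3432/7 ≈ 490.29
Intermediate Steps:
N(D) = 3 + D
l(m, u) = (m + u)/(-4 + (m + u)/(2*m)) (l(m, u) = (m + u)/((m + u)/((2*m)) - 4) = (m + u)/((m + u)*(1/(2*m)) - 4) = (m + u)/((m + u)/(2*m) - 4) = (m + u)/(-4 + (m + u)/(2*m)))
(-6 + l((0 - 3)**2, N(4)))*(-44) = (-6 + 2*(0 - 3)**2*((0 - 3)**2 + (3 + 4))/((3 + 4) - 7*(0 - 3)**2))*(-44) = (-6 + 2*(-3)**2*((-3)**2 + 7)/(7 - 7*(-3)**2))*(-44) = (-6 + 2*9*(9 + 7)/(7 - 7*9))*(-44) = (-6 + 2*9*16/(7 - 63))*(-44) = (-6 + 2*9*16/(-56))*(-44) = (-6 + 2*9*(-1/56)*16)*(-44) = (-6 - 36/7)*(-44) = -78/7*(-44) = 3432/7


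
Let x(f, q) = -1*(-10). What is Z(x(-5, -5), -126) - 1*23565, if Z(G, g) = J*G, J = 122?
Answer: -22345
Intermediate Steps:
x(f, q) = 10
Z(G, g) = 122*G
Z(x(-5, -5), -126) - 1*23565 = 122*10 - 1*23565 = 1220 - 23565 = -22345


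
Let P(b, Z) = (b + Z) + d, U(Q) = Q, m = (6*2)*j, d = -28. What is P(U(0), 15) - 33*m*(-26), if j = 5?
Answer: 51467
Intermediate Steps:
m = 60 (m = (6*2)*5 = 12*5 = 60)
P(b, Z) = -28 + Z + b (P(b, Z) = (b + Z) - 28 = (Z + b) - 28 = -28 + Z + b)
P(U(0), 15) - 33*m*(-26) = (-28 + 15 + 0) - 33*60*(-26) = -13 - 1980*(-26) = -13 - 1*(-51480) = -13 + 51480 = 51467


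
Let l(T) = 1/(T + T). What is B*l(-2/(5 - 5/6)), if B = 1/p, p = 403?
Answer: -25/9672 ≈ -0.0025848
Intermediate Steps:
l(T) = 1/(2*T)
B = 1/403 ≈ 0.0024814
B*l(-2/(5 - 5/6)) = (1/(2*((-2/(5 - 5/6)))))/403 = (1/(2*((-2/(5 - 5*⅙)))))/403 = (1/(2*((-2/(5 - ⅚)))))/403 = (1/(2*((-2/(25/6)))))/403 = (1/(2*(((6/25)*(-2)))))/403 = (1/(2*(-12/25)))/403 = ((½)*(-25/12))/403 = (1/403)*(-25/24) = -25/9672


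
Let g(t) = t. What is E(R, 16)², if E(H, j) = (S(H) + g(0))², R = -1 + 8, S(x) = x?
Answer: 2401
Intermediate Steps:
R = 7
E(H, j) = H² (E(H, j) = (H + 0)² = H²)
E(R, 16)² = (7²)² = 49² = 2401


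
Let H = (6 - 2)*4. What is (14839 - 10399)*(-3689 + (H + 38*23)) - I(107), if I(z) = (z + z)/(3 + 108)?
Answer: -1379459374/111 ≈ -1.2428e+7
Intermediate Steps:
H = 16 (H = 4*4 = 16)
I(z) = 2*z/111 (I(z) = (2*z)/111 = (2*z)*(1/111) = 2*z/111)
(14839 - 10399)*(-3689 + (H + 38*23)) - I(107) = (14839 - 10399)*(-3689 + (16 + 38*23)) - 2*107/111 = 4440*(-3689 + (16 + 874)) - 1*214/111 = 4440*(-3689 + 890) - 214/111 = 4440*(-2799) - 214/111 = -12427560 - 214/111 = -1379459374/111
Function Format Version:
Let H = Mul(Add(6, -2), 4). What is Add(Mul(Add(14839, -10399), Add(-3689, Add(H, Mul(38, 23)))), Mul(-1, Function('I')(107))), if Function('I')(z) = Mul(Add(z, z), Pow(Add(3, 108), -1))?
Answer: Rational(-1379459374, 111) ≈ -1.2428e+7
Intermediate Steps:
H = 16 (H = Mul(4, 4) = 16)
Function('I')(z) = Mul(Rational(2, 111), z) (Function('I')(z) = Mul(Mul(2, z), Pow(111, -1)) = Mul(Mul(2, z), Rational(1, 111)) = Mul(Rational(2, 111), z))
Add(Mul(Add(14839, -10399), Add(-3689, Add(H, Mul(38, 23)))), Mul(-1, Function('I')(107))) = Add(Mul(Add(14839, -10399), Add(-3689, Add(16, Mul(38, 23)))), Mul(-1, Mul(Rational(2, 111), 107))) = Add(Mul(4440, Add(-3689, Add(16, 874))), Mul(-1, Rational(214, 111))) = Add(Mul(4440, Add(-3689, 890)), Rational(-214, 111)) = Add(Mul(4440, -2799), Rational(-214, 111)) = Add(-12427560, Rational(-214, 111)) = Rational(-1379459374, 111)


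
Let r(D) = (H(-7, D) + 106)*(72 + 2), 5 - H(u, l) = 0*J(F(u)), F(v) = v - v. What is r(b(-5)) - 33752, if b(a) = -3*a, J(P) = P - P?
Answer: -25538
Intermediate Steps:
F(v) = 0
J(P) = 0
H(u, l) = 5 (H(u, l) = 5 - 0*0 = 5 - 1*0 = 5 + 0 = 5)
r(D) = 8214 (r(D) = (5 + 106)*(72 + 2) = 111*74 = 8214)
r(b(-5)) - 33752 = 8214 - 33752 = -25538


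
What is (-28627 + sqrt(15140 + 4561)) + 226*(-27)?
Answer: -34729 + 3*sqrt(2189) ≈ -34589.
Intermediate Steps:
(-28627 + sqrt(15140 + 4561)) + 226*(-27) = (-28627 + sqrt(19701)) - 6102 = (-28627 + 3*sqrt(2189)) - 6102 = -34729 + 3*sqrt(2189)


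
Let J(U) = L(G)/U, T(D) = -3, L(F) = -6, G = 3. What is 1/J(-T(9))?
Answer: -½ ≈ -0.50000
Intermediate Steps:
J(U) = -6/U
1/J(-T(9)) = 1/(-6/((-1*(-3)))) = 1/(-6/3) = 1/(-6*⅓) = 1/(-2) = -½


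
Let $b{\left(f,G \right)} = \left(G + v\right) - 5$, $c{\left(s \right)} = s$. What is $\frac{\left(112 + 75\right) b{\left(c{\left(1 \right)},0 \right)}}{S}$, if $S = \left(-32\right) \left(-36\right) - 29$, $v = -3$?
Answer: $- \frac{1496}{1123} \approx -1.3321$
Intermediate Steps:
$b{\left(f,G \right)} = -8 + G$ ($b{\left(f,G \right)} = \left(G - 3\right) - 5 = \left(-3 + G\right) - 5 = -8 + G$)
$S = 1123$ ($S = 1152 - 29 = 1123$)
$\frac{\left(112 + 75\right) b{\left(c{\left(1 \right)},0 \right)}}{S} = \frac{\left(112 + 75\right) \left(-8 + 0\right)}{1123} = 187 \left(-8\right) \frac{1}{1123} = \left(-1496\right) \frac{1}{1123} = - \frac{1496}{1123}$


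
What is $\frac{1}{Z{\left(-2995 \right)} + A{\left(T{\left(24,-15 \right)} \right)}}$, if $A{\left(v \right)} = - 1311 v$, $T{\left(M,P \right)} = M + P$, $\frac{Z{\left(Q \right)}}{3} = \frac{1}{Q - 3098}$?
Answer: $- \frac{2031}{23963770} \approx -8.4753 \cdot 10^{-5}$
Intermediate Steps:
$Z{\left(Q \right)} = \frac{3}{-3098 + Q}$ ($Z{\left(Q \right)} = \frac{3}{Q - 3098} = \frac{3}{-3098 + Q}$)
$\frac{1}{Z{\left(-2995 \right)} + A{\left(T{\left(24,-15 \right)} \right)}} = \frac{1}{\frac{3}{-3098 - 2995} - 1311 \left(24 - 15\right)} = \frac{1}{\frac{3}{-6093} - 11799} = \frac{1}{3 \left(- \frac{1}{6093}\right) - 11799} = \frac{1}{- \frac{1}{2031} - 11799} = \frac{1}{- \frac{23963770}{2031}} = - \frac{2031}{23963770}$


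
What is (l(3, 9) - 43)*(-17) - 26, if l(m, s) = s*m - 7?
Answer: 365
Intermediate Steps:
l(m, s) = -7 + m*s (l(m, s) = m*s - 7 = -7 + m*s)
(l(3, 9) - 43)*(-17) - 26 = ((-7 + 3*9) - 43)*(-17) - 26 = ((-7 + 27) - 43)*(-17) - 26 = (20 - 43)*(-17) - 26 = -23*(-17) - 26 = 391 - 26 = 365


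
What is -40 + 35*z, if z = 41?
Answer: 1395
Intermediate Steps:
-40 + 35*z = -40 + 35*41 = -40 + 1435 = 1395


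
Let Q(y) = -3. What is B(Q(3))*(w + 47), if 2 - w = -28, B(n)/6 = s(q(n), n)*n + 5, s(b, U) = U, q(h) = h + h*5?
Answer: 6468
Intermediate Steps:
q(h) = 6*h (q(h) = h + 5*h = 6*h)
B(n) = 30 + 6*n² (B(n) = 6*(n*n + 5) = 6*(n² + 5) = 6*(5 + n²) = 30 + 6*n²)
w = 30 (w = 2 - 1*(-28) = 2 + 28 = 30)
B(Q(3))*(w + 47) = (30 + 6*(-3)²)*(30 + 47) = (30 + 6*9)*77 = (30 + 54)*77 = 84*77 = 6468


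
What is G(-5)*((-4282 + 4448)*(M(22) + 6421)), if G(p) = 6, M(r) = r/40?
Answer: 31979319/5 ≈ 6.3959e+6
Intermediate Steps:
M(r) = r/40 (M(r) = r*(1/40) = r/40)
G(-5)*((-4282 + 4448)*(M(22) + 6421)) = 6*((-4282 + 4448)*((1/40)*22 + 6421)) = 6*(166*(11/20 + 6421)) = 6*(166*(128431/20)) = 6*(10659773/10) = 31979319/5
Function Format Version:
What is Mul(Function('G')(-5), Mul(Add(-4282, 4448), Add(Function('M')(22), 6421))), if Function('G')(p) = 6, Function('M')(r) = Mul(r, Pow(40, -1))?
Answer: Rational(31979319, 5) ≈ 6.3959e+6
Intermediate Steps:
Function('M')(r) = Mul(Rational(1, 40), r) (Function('M')(r) = Mul(r, Rational(1, 40)) = Mul(Rational(1, 40), r))
Mul(Function('G')(-5), Mul(Add(-4282, 4448), Add(Function('M')(22), 6421))) = Mul(6, Mul(Add(-4282, 4448), Add(Mul(Rational(1, 40), 22), 6421))) = Mul(6, Mul(166, Add(Rational(11, 20), 6421))) = Mul(6, Mul(166, Rational(128431, 20))) = Mul(6, Rational(10659773, 10)) = Rational(31979319, 5)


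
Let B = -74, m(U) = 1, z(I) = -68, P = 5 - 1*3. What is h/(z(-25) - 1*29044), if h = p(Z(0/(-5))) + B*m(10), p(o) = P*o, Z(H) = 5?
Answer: 8/3639 ≈ 0.0021984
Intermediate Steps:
P = 2 (P = 5 - 3 = 2)
p(o) = 2*o
h = -64 (h = 2*5 - 74*1 = 10 - 74 = -64)
h/(z(-25) - 1*29044) = -64/(-68 - 1*29044) = -64/(-68 - 29044) = -64/(-29112) = -64*(-1/29112) = 8/3639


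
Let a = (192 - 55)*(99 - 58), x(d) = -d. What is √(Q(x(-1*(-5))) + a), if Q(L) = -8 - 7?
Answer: √5602 ≈ 74.847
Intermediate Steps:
Q(L) = -15
a = 5617 (a = 137*41 = 5617)
√(Q(x(-1*(-5))) + a) = √(-15 + 5617) = √5602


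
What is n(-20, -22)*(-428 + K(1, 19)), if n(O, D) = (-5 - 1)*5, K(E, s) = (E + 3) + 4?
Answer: 12600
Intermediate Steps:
K(E, s) = 7 + E (K(E, s) = (3 + E) + 4 = 7 + E)
n(O, D) = -30 (n(O, D) = -6*5 = -30)
n(-20, -22)*(-428 + K(1, 19)) = -30*(-428 + (7 + 1)) = -30*(-428 + 8) = -30*(-420) = 12600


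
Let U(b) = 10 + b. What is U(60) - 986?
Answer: -916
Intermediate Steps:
U(60) - 986 = (10 + 60) - 986 = 70 - 986 = -916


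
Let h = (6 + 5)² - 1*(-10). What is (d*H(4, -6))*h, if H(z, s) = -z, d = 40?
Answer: -20960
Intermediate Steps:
h = 131 (h = 11² + 10 = 121 + 10 = 131)
(d*H(4, -6))*h = (40*(-1*4))*131 = (40*(-4))*131 = -160*131 = -20960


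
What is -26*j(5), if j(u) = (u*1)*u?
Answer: -650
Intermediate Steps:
j(u) = u² (j(u) = u*u = u²)
-26*j(5) = -26*5² = -26*25 = -650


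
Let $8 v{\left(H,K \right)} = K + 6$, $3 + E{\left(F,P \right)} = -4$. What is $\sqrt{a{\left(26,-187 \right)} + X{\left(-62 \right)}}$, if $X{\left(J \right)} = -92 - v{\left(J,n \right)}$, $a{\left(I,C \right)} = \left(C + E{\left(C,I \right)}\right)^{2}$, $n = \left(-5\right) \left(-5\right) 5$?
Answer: $\frac{\sqrt{600442}}{4} \approx 193.72$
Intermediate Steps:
$n = 125$ ($n = 25 \cdot 5 = 125$)
$E{\left(F,P \right)} = -7$ ($E{\left(F,P \right)} = -3 - 4 = -7$)
$v{\left(H,K \right)} = \frac{3}{4} + \frac{K}{8}$ ($v{\left(H,K \right)} = \frac{K + 6}{8} = \frac{6 + K}{8} = \frac{3}{4} + \frac{K}{8}$)
$a{\left(I,C \right)} = \left(-7 + C\right)^{2}$ ($a{\left(I,C \right)} = \left(C - 7\right)^{2} = \left(-7 + C\right)^{2}$)
$X{\left(J \right)} = - \frac{867}{8}$ ($X{\left(J \right)} = -92 - \left(\frac{3}{4} + \frac{1}{8} \cdot 125\right) = -92 - \left(\frac{3}{4} + \frac{125}{8}\right) = -92 - \frac{131}{8} = - \frac{867}{8}$)
$\sqrt{a{\left(26,-187 \right)} + X{\left(-62 \right)}} = \sqrt{\left(-7 - 187\right)^{2} - \frac{867}{8}} = \sqrt{\left(-194\right)^{2} - \frac{867}{8}} = \sqrt{37636 - \frac{867}{8}} = \sqrt{\frac{300221}{8}} = \frac{\sqrt{600442}}{4}$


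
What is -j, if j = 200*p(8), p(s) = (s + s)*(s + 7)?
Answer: -48000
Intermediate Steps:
p(s) = 2*s*(7 + s) (p(s) = (2*s)*(7 + s) = 2*s*(7 + s))
j = 48000 (j = 200*(2*8*(7 + 8)) = 200*(2*8*15) = 200*240 = 48000)
-j = -1*48000 = -48000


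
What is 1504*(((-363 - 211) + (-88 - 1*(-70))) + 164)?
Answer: -643712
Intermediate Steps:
1504*(((-363 - 211) + (-88 - 1*(-70))) + 164) = 1504*((-574 + (-88 + 70)) + 164) = 1504*((-574 - 18) + 164) = 1504*(-592 + 164) = 1504*(-428) = -643712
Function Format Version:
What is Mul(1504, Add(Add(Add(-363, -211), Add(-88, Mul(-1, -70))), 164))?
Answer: -643712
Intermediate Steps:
Mul(1504, Add(Add(Add(-363, -211), Add(-88, Mul(-1, -70))), 164)) = Mul(1504, Add(Add(-574, Add(-88, 70)), 164)) = Mul(1504, Add(Add(-574, -18), 164)) = Mul(1504, Add(-592, 164)) = Mul(1504, -428) = -643712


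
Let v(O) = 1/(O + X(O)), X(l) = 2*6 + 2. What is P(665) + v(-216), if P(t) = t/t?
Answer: 201/202 ≈ 0.99505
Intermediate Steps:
X(l) = 14 (X(l) = 12 + 2 = 14)
P(t) = 1
v(O) = 1/(14 + O) (v(O) = 1/(O + 14) = 1/(14 + O))
P(665) + v(-216) = 1 + 1/(14 - 216) = 1 + 1/(-202) = 1 - 1/202 = 201/202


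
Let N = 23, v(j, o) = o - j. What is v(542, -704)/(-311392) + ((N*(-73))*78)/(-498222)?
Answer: 3450108643/12928528752 ≈ 0.26686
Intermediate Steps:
v(542, -704)/(-311392) + ((N*(-73))*78)/(-498222) = (-704 - 1*542)/(-311392) + ((23*(-73))*78)/(-498222) = (-704 - 542)*(-1/311392) - 1679*78*(-1/498222) = -1246*(-1/311392) - 130962*(-1/498222) = 623/155696 + 21827/83037 = 3450108643/12928528752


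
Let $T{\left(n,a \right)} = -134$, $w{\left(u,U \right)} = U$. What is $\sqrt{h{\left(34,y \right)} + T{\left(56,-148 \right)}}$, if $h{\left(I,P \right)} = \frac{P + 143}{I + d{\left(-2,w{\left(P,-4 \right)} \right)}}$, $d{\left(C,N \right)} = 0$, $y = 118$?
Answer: $\frac{i \sqrt{146030}}{34} \approx 11.239 i$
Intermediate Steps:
$h{\left(I,P \right)} = \frac{143 + P}{I}$ ($h{\left(I,P \right)} = \frac{P + 143}{I + 0} = \frac{143 + P}{I}$)
$\sqrt{h{\left(34,y \right)} + T{\left(56,-148 \right)}} = \sqrt{\frac{143 + 118}{34} - 134} = \sqrt{\frac{1}{34} \cdot 261 - 134} = \sqrt{\frac{261}{34} - 134} = \sqrt{- \frac{4295}{34}} = \frac{i \sqrt{146030}}{34}$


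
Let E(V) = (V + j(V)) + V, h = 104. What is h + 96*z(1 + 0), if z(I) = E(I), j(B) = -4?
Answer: -88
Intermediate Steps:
E(V) = -4 + 2*V (E(V) = (V - 4) + V = (-4 + V) + V = -4 + 2*V)
z(I) = -4 + 2*I
h + 96*z(1 + 0) = 104 + 96*(-4 + 2*(1 + 0)) = 104 + 96*(-4 + 2*1) = 104 + 96*(-4 + 2) = 104 + 96*(-2) = 104 - 192 = -88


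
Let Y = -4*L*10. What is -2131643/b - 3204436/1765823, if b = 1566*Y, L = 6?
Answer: 2559749010949/663666916320 ≈ 3.8570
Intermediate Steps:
Y = -240 (Y = -4*6*10 = -24*10 = -240)
b = -375840 (b = 1566*(-240) = -375840)
-2131643/b - 3204436/1765823 = -2131643/(-375840) - 3204436/1765823 = -2131643*(-1/375840) - 3204436*1/1765823 = 2131643/375840 - 3204436/1765823 = 2559749010949/663666916320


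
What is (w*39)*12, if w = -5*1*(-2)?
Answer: 4680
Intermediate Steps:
w = 10 (w = -5*(-2) = 10)
(w*39)*12 = (10*39)*12 = 390*12 = 4680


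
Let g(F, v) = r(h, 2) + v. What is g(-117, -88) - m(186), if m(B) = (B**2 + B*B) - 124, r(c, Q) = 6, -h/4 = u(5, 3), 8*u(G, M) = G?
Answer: -69150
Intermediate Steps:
u(G, M) = G/8
h = -5/2 ≈ -2.5000
g(F, v) = 6 + v
m(B) = -124 + 2*B**2 (m(B) = (B**2 + B**2) - 124 = 2*B**2 - 124 = -124 + 2*B**2)
g(-117, -88) - m(186) = (6 - 88) - (-124 + 2*186**2) = -82 - (-124 + 2*34596) = -82 - (-124 + 69192) = -82 - 1*69068 = -82 - 69068 = -69150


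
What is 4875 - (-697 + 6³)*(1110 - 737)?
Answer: 184288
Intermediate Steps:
4875 - (-697 + 6³)*(1110 - 737) = 4875 - (-697 + 216)*373 = 4875 - (-481)*373 = 4875 - 1*(-179413) = 4875 + 179413 = 184288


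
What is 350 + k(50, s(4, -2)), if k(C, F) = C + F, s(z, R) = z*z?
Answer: 416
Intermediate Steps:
s(z, R) = z²
350 + k(50, s(4, -2)) = 350 + (50 + 4²) = 350 + (50 + 16) = 350 + 66 = 416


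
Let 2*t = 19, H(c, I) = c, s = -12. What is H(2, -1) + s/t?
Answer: 14/19 ≈ 0.73684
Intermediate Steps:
t = 19/2 (t = (1/2)*19 = 19/2 ≈ 9.5000)
H(2, -1) + s/t = 2 - 12/(19/2) = 2 + (2/19)*(-12) = 2 - 24/19 = 14/19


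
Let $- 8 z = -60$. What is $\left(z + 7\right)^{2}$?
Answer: $\frac{841}{4} \approx 210.25$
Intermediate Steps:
$z = \frac{15}{2}$ ($z = \left(- \frac{1}{8}\right) \left(-60\right) = \frac{15}{2} \approx 7.5$)
$\left(z + 7\right)^{2} = \left(\frac{15}{2} + 7\right)^{2} = \left(\frac{29}{2}\right)^{2} = \frac{841}{4}$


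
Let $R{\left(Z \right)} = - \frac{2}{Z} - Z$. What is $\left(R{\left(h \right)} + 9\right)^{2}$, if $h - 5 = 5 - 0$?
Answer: $\frac{36}{25} \approx 1.44$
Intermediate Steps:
$h = 10$ ($h = 5 + \left(5 - 0\right) = 5 + \left(5 + 0\right) = 5 + 5 = 10$)
$R{\left(Z \right)} = - Z - \frac{2}{Z}$
$\left(R{\left(h \right)} + 9\right)^{2} = \left(\left(\left(-1\right) 10 - \frac{2}{10}\right) + 9\right)^{2} = \left(\left(-10 - \frac{1}{5}\right) + 9\right)^{2} = \left(- \frac{51}{5} + 9\right)^{2} = \left(- \frac{6}{5}\right)^{2} = \frac{36}{25}$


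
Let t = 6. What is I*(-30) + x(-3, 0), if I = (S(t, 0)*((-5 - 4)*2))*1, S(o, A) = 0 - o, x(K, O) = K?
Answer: -3243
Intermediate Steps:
S(o, A) = -o
I = 108 (I = ((-1*6)*((-5 - 4)*2))*1 = -(-54)*2*1 = -6*(-18)*1 = 108*1 = 108)
I*(-30) + x(-3, 0) = 108*(-30) - 3 = -3240 - 3 = -3243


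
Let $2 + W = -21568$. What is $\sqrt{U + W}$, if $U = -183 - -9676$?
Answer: $i \sqrt{12077} \approx 109.9 i$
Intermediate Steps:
$W = -21570$ ($W = -2 - 21568 = -21570$)
$U = 9493$ ($U = -183 + 9676 = 9493$)
$\sqrt{U + W} = \sqrt{9493 - 21570} = \sqrt{-12077} = i \sqrt{12077}$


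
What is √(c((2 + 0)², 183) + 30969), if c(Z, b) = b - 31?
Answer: √31121 ≈ 176.41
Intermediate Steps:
c(Z, b) = -31 + b
√(c((2 + 0)², 183) + 30969) = √((-31 + 183) + 30969) = √(152 + 30969) = √31121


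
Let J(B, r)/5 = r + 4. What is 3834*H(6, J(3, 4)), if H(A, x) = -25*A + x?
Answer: -421740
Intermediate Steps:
J(B, r) = 20 + 5*r (J(B, r) = 5*(r + 4) = 5*(4 + r) = 20 + 5*r)
H(A, x) = x - 25*A
3834*H(6, J(3, 4)) = 3834*((20 + 5*4) - 25*6) = 3834*((20 + 20) - 150) = 3834*(40 - 150) = 3834*(-110) = -421740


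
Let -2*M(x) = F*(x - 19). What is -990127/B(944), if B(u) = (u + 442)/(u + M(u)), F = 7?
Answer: 137627653/84 ≈ 1.6384e+6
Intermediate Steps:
M(x) = 133/2 - 7*x/2 (M(x) = -7*(x - 19)/2 = -7*(-19 + x)/2 = -(-133 + 7*x)/2 = 133/2 - 7*x/2)
B(u) = (442 + u)/(133/2 - 5*u/2) (B(u) = (u + 442)/(u + (133/2 - 7*u/2)) = (442 + u)/(133/2 - 5*u/2))
-990127/B(944) = -990127*(133 - 5*944)/(2*(442 + 944)) = -990127/(2*1386/(133 - 4720)) = -990127/(2*1386/(-4587)) = -990127/(2*(-1/4587)*1386) = -990127/(-84/139) = -990127*(-139/84) = 137627653/84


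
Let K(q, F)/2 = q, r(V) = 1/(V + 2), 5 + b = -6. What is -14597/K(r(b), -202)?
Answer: 131373/2 ≈ 65687.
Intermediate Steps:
b = -11 (b = -5 - 6 = -11)
r(V) = 1/(2 + V)
K(q, F) = 2*q
-14597/K(r(b), -202) = -14597/(2/(2 - 11)) = -14597/(2/(-9)) = -14597/(2*(-⅑)) = -14597/(-2/9) = -14597*(-9/2) = 131373/2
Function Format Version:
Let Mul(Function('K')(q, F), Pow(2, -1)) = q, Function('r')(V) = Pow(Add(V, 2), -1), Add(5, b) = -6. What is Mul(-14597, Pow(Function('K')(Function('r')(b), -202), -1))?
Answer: Rational(131373, 2) ≈ 65687.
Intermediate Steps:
b = -11 (b = Add(-5, -6) = -11)
Function('r')(V) = Pow(Add(2, V), -1)
Function('K')(q, F) = Mul(2, q)
Mul(-14597, Pow(Function('K')(Function('r')(b), -202), -1)) = Mul(-14597, Pow(Mul(2, Pow(Add(2, -11), -1)), -1)) = Mul(-14597, Pow(Mul(2, Pow(-9, -1)), -1)) = Mul(-14597, Pow(Mul(2, Rational(-1, 9)), -1)) = Mul(-14597, Pow(Rational(-2, 9), -1)) = Mul(-14597, Rational(-9, 2)) = Rational(131373, 2)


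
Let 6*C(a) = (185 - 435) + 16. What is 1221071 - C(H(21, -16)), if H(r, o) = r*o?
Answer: 1221110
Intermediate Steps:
H(r, o) = o*r
C(a) = -39 (C(a) = ((185 - 435) + 16)/6 = (-250 + 16)/6 = (1/6)*(-234) = -39)
1221071 - C(H(21, -16)) = 1221071 - 1*(-39) = 1221071 + 39 = 1221110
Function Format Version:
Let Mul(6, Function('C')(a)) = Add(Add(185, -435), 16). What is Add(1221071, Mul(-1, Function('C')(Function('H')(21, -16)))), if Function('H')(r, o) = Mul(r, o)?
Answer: 1221110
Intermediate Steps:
Function('H')(r, o) = Mul(o, r)
Function('C')(a) = -39 (Function('C')(a) = Mul(Rational(1, 6), Add(Add(185, -435), 16)) = Mul(Rational(1, 6), Add(-250, 16)) = Mul(Rational(1, 6), -234) = -39)
Add(1221071, Mul(-1, Function('C')(Function('H')(21, -16)))) = Add(1221071, Mul(-1, -39)) = Add(1221071, 39) = 1221110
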